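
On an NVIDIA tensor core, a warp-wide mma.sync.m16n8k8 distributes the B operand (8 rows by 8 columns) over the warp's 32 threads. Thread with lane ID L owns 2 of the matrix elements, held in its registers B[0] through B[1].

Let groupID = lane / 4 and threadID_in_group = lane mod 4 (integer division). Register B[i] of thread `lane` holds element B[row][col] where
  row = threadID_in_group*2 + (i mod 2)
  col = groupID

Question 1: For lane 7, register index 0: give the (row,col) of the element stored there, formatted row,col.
L=7→G=7>>2=1, T=7&3=3
[0]→row 3·2+0=6  col G=1

6,1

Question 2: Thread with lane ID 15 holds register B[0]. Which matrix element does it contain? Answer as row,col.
lane 15: g=3 (15/4), t=3 (15%4)
i=0: r=3*2+0=6, c=g=3

6,3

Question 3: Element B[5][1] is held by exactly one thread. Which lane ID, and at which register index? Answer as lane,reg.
c:1=>grp=1  r:5=>tig=2,lo=1
L=1*4+2=6  i=1=1

6,1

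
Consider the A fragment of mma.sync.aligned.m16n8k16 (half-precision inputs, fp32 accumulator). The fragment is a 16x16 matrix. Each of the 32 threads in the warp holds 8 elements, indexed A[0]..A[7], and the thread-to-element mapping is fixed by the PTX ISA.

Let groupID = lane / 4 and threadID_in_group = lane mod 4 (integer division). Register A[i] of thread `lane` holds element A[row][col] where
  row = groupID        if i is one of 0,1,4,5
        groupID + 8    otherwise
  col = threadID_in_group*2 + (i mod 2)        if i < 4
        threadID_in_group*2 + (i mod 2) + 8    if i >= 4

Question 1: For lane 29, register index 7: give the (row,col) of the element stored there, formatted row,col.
15,11

lane 29⇒29/4=7, 29 mod 4=1
i=7  r:7+8⇒15  c:2·1+1+8⇒11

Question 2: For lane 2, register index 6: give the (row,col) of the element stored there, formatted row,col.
8,12

lane 2: gr=0 (2/4), th=2 (2%4)
i=6: r=0+8=8, c=2*2+0+8=12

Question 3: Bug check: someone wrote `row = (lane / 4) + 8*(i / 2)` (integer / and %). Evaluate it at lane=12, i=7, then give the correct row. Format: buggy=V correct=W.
buggy=27 correct=11

`(lane / 4) + 8*(i / 2)`[12,7]→27
L=12→G=12>>2=3, T=12&3=0
[7]→row 3+8=11  col 0·2+1+8=9
row: 27 vs 11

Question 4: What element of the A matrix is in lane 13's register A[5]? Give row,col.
lane 13: g=3 (13/4), t=1 (13%4)
i=5: r=3+0=3, c=1*2+1+8=11

3,11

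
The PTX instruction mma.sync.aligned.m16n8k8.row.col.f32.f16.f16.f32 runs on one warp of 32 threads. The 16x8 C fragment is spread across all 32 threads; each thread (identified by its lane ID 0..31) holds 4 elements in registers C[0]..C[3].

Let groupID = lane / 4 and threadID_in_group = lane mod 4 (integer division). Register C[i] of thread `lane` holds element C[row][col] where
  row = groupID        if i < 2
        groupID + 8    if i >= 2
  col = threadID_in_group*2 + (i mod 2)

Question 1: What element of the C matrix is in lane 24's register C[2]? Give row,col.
24: G=6,T=0
[2] (6+8,0*2+0) = (14,0)

14,0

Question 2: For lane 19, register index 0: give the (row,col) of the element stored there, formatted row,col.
lane 19⇒19/4=4, 19 mod 4=3
i=0  r:4+0⇒4  c:2·3+0⇒6

4,6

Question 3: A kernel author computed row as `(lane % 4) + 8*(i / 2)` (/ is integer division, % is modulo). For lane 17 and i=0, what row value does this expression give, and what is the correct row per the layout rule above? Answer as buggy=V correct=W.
`(lane % 4) + 8*(i / 2)`[17,0]=>1
lane 17: grp=4 (17/4), tig=1 (17%4)
i=0: r=4+0=4, c=1*2+0=2
row: 1 vs 4

buggy=1 correct=4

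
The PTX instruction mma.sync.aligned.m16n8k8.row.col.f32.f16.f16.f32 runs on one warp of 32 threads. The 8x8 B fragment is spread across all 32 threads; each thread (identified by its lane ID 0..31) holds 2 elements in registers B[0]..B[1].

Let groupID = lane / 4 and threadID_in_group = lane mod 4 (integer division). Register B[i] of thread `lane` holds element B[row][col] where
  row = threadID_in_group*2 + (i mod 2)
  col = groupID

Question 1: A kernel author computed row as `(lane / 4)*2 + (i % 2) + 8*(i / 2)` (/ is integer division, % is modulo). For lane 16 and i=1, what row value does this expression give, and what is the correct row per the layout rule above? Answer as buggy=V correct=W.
`(lane / 4)*2 + (i % 2) + 8*(i / 2)`[16,1]→9
16: G=4,T=0
[1] (0*2+1,4) = (1,4)
row: 9 vs 1

buggy=9 correct=1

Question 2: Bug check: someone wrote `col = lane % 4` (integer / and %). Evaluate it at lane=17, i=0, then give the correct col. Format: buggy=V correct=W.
`lane % 4`[17,0]⇒1
L=17⇒gr=17>>2=4, th=17&3=1
[0]⇒row 1·2+0=2  col gr=4
col: 1 vs 4

buggy=1 correct=4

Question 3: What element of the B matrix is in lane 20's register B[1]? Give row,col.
20: G=5,T=0
[1] (0*2+1,5) = (1,5)

1,5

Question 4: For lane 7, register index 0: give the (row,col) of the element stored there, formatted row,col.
L=7->g=7>>2=1, t=7&3=3
[0]->row 3·2+0=6  col g=1

6,1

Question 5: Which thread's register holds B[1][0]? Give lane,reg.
c=0->g=0  r=1->t=0,b0=1
L=0*4+0=0  i=1=1

0,1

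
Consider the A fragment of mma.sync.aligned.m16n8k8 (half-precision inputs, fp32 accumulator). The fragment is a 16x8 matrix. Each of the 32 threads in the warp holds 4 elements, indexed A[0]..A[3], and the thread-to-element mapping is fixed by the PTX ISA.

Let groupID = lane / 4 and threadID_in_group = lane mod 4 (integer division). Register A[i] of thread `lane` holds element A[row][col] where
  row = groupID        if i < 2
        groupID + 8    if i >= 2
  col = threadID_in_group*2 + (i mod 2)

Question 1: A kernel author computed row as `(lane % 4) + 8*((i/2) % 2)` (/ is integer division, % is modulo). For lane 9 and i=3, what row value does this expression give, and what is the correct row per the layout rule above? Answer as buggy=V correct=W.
`(lane % 4) + 8*((i/2) % 2)`[9,3]->9
lane 9->9/4=2, 9 mod 4=1
i=3  r:2+8->10  c:2·1+1->3
row: 9 vs 10

buggy=9 correct=10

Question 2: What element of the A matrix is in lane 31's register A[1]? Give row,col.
7,7

lane 31=>31/4=7, 31 mod 4=3
i=1  r:7+0=>7  c:2·3+1=>7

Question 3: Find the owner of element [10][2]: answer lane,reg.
9,2

r=10->g=2,rb=1  c=2->t=1,b0=0
L=2*4+1=9  i=1*2+0=2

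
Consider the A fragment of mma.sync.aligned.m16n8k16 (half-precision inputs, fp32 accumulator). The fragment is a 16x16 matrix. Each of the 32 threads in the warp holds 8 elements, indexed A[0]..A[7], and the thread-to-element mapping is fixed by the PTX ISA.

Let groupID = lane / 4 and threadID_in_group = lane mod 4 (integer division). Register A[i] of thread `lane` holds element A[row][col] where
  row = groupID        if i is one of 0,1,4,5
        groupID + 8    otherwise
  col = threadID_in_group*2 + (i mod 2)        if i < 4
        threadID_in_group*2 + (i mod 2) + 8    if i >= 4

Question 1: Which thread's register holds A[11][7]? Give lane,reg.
r=11->g=3,rb=1  c=7->cb=0,t=3,b0=1
L=3*4+3=15  i=0*4+1*2+1=3

15,3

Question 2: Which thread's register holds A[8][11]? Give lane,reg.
1,7

r:8=>grp=0,rB=1  c:11=>cB=1,tig=1,lo=1
L=0*4+1=1  i=1*4+1*2+1=7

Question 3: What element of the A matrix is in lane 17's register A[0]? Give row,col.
lane 17→17/4=4, 17 mod 4=1
i=0  r:4+0→4  c:2·1+0+0→2

4,2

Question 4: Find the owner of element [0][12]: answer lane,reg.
r: 0->gid=0,r8=0  c: 12->c8=1,tid=2,i&1=0
L=0*4+2=2  i=1*4+0*2+0=4

2,4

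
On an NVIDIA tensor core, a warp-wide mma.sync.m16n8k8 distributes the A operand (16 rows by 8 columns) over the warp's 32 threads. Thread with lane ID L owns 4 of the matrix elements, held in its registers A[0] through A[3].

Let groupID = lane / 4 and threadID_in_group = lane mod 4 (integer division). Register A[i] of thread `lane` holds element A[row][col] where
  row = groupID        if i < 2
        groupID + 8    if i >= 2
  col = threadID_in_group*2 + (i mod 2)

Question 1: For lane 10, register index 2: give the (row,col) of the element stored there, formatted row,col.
10,4

10: grp=2,tig=2
[2] (2+8,2*2+0) = (10,4)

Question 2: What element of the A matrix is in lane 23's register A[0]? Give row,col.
lane 23: grp=5 (23/4), tig=3 (23%4)
i=0: r=5+0=5, c=3*2+0=6

5,6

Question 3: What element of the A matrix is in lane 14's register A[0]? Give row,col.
3,4

14: G=3,T=2
[0] (3+0,2*2+0) = (3,4)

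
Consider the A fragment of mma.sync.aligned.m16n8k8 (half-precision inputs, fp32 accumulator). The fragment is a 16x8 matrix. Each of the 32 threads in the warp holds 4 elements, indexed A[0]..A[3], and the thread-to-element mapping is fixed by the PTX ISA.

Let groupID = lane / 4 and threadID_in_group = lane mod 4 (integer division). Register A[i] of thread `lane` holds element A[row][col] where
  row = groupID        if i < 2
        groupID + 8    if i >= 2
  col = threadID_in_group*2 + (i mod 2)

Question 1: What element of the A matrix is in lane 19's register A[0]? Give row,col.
4,6

19: G=4,T=3
[0] (4+0,3*2+0) = (4,6)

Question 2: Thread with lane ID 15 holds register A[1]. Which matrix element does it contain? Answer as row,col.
3,7

L=15→G=15>>2=3, T=15&3=3
[1]→row 3+0=3  col 3·2+1=7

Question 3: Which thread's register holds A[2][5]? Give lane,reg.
10,1

r: 2->gid=2,r8=0  c: 5->tid=2,i&1=1
L=2*4+2=10  i=0*2+1=1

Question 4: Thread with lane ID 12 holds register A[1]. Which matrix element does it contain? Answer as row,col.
3,1

lane 12: grp=3 (12/4), tig=0 (12%4)
i=1: r=3+0=3, c=0*2+1=1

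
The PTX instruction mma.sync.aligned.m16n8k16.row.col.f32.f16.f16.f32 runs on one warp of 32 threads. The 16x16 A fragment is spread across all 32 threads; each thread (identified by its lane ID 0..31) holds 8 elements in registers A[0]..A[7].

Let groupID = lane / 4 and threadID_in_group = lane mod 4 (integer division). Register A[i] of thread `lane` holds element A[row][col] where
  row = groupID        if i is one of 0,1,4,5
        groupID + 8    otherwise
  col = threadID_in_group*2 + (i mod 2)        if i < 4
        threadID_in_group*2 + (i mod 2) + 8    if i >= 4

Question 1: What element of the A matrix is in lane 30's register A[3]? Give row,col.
L=30→G=30>>2=7, T=30&3=2
[3]→row 7+8=15  col 2·2+1+0=5

15,5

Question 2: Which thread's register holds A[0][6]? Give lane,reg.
3,0

r:0=>grp=0,rB=0  c:6=>cB=0,tig=3,lo=0
L=0*4+3=3  i=0*4+0*2+0=0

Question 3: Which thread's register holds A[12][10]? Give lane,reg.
r=12⇒gr=4,Rb=1  c=10⇒Cb=1,th=1,odd=0
L=4*4+1=17  i=1*4+1*2+0=6

17,6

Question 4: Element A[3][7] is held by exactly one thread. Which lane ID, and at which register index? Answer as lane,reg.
r=3⇒gr=3,Rb=0  c=7⇒Cb=0,th=3,odd=1
L=3*4+3=15  i=0*4+0*2+1=1

15,1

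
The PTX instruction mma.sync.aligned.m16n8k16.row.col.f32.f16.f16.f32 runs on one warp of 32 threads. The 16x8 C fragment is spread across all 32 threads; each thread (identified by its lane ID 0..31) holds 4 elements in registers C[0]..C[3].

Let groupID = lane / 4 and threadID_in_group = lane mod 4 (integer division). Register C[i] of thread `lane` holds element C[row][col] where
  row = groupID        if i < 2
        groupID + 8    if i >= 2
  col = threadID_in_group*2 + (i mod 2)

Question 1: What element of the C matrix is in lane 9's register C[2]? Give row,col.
9: gr=2,th=1
[2] (2+8,1*2+0) = (10,2)

10,2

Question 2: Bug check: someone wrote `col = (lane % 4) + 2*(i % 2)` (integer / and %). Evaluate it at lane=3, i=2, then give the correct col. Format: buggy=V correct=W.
buggy=3 correct=6

`(lane % 4) + 2*(i % 2)`[3,2]⇒3
lane 3: gr=0 (3/4), th=3 (3%4)
i=2: r=0+8=8, c=3*2+0=6
col: 3 vs 6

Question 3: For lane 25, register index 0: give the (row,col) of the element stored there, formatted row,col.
25: g=6,t=1
[0] (6+0,1*2+0) = (6,2)

6,2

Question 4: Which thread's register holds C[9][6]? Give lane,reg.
7,2

r=9->g=1,rb=1  c=6->t=3,b0=0
L=1*4+3=7  i=1*2+0=2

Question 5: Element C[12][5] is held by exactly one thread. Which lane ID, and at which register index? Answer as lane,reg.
r=12->g=4,rb=1  c=5->t=2,b0=1
L=4*4+2=18  i=1*2+1=3

18,3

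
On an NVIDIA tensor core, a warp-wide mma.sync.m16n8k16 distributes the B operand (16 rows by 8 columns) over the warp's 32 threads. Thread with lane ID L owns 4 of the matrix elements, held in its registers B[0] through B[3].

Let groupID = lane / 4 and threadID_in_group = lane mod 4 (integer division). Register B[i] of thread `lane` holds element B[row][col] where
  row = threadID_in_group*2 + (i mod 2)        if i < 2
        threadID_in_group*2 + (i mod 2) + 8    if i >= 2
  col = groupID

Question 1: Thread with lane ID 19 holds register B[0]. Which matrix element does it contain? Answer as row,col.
6,4

lane 19: gr=4 (19/4), th=3 (19%4)
i=0: r=3*2+0+0=6, c=gr=4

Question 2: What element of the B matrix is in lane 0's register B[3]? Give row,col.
L=0->g=0>>2=0, t=0&3=0
[3]->row 0·2+1+8=9  col g=0

9,0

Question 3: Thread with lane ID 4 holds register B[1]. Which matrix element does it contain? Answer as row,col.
1,1

L=4⇒gr=4>>2=1, th=4&3=0
[1]⇒row 0·2+1+0=1  col gr=1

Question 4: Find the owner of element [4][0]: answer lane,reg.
2,0

c: 0->gid=0  r: 4->r8=0,tid=2,i&1=0
L=0*4+2=2  i=0*2+0=0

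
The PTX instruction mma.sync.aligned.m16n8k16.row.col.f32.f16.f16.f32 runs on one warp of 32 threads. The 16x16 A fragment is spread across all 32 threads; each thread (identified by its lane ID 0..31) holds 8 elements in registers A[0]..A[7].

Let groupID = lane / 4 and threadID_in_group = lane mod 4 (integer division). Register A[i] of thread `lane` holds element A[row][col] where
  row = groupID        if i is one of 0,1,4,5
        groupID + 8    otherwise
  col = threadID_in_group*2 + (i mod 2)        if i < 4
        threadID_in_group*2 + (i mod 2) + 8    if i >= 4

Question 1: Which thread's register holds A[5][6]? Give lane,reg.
r=5→G=5,rhi=0  c=6→chi=0,T=3,p=0
L=5*4+3=23  i=0*4+0*2+0=0

23,0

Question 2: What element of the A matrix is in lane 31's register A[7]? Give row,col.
31: g=7,t=3
[7] (7+8,3*2+1+8) = (15,15)

15,15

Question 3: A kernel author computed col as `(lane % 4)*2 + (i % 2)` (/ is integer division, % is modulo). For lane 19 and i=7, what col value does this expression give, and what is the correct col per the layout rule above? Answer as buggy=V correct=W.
`(lane % 4)*2 + (i % 2)`[19,7]⇒7
lane 19⇒19/4=4, 19 mod 4=3
i=7  r:4+8⇒12  c:2·3+1+8⇒15
col: 7 vs 15

buggy=7 correct=15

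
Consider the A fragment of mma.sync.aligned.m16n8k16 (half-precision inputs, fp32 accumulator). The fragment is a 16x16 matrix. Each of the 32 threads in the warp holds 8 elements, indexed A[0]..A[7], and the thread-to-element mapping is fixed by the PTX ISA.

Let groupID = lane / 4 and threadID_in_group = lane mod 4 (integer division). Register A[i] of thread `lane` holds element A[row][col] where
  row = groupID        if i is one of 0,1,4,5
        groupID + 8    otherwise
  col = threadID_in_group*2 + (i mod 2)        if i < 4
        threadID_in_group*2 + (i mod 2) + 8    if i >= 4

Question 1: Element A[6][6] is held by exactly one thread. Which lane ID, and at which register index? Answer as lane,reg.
r: 6->gid=6,r8=0  c: 6->c8=0,tid=3,i&1=0
L=6*4+3=27  i=0*4+0*2+0=0

27,0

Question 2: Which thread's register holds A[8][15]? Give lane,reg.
r=8⇒gr=0,Rb=1  c=15⇒Cb=1,th=3,odd=1
L=0*4+3=3  i=1*4+1*2+1=7

3,7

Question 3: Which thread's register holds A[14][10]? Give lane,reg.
r:14=>grp=6,rB=1  c:10=>cB=1,tig=1,lo=0
L=6*4+1=25  i=1*4+1*2+0=6

25,6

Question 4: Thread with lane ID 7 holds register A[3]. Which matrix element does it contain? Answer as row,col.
9,7

lane 7: gr=1 (7/4), th=3 (7%4)
i=3: r=1+8=9, c=3*2+1+0=7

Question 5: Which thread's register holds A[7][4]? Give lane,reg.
r=7→G=7,rhi=0  c=4→chi=0,T=2,p=0
L=7*4+2=30  i=0*4+0*2+0=0

30,0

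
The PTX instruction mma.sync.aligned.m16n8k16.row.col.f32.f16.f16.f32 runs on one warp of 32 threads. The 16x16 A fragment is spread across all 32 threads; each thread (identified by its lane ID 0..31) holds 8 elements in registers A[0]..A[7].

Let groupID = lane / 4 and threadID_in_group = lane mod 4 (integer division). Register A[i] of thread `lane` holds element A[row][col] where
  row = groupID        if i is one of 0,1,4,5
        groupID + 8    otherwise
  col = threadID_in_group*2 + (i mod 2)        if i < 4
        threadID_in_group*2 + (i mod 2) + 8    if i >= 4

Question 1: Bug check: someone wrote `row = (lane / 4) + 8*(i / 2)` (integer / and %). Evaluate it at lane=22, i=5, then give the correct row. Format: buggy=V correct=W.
`(lane / 4) + 8*(i / 2)`[22,5]=>21
lane 22: grp=5 (22/4), tig=2 (22%4)
i=5: r=5+0=5, c=2*2+1+8=13
row: 21 vs 5

buggy=21 correct=5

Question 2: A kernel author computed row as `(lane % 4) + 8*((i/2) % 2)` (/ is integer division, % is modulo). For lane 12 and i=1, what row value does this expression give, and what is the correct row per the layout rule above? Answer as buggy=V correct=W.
buggy=0 correct=3

`(lane % 4) + 8*((i/2) % 2)`[12,1]->0
L=12->g=12>>2=3, t=12&3=0
[1]->row 3+0=3  col 0·2+1+0=1
row: 0 vs 3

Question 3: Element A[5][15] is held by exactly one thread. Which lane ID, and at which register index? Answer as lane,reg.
23,5

r=5→G=5,rhi=0  c=15→chi=1,T=3,p=1
L=5*4+3=23  i=1*4+0*2+1=5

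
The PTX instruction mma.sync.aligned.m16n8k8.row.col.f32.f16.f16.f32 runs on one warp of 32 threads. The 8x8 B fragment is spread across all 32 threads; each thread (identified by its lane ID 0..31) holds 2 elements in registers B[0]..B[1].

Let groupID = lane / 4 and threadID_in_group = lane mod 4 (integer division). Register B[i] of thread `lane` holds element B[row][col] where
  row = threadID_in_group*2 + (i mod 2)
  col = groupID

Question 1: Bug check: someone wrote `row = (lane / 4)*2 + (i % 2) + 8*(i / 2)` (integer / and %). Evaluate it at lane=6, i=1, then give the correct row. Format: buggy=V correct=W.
`(lane / 4)*2 + (i % 2) + 8*(i / 2)`[6,1]->3
lane 6: g=1 (6/4), t=2 (6%4)
i=1: r=2*2+1=5, c=g=1
row: 3 vs 5

buggy=3 correct=5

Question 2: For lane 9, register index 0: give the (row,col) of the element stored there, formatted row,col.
2,2

9: gr=2,th=1
[0] (1*2+0,2) = (2,2)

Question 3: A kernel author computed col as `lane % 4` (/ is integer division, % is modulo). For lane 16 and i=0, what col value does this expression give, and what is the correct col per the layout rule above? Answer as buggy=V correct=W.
`lane % 4`[16,0]=>0
lane 16: grp=4 (16/4), tig=0 (16%4)
i=0: r=0*2+0=0, c=grp=4
col: 0 vs 4

buggy=0 correct=4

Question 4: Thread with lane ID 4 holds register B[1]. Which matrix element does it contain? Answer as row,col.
1,1

4: G=1,T=0
[1] (0*2+1,1) = (1,1)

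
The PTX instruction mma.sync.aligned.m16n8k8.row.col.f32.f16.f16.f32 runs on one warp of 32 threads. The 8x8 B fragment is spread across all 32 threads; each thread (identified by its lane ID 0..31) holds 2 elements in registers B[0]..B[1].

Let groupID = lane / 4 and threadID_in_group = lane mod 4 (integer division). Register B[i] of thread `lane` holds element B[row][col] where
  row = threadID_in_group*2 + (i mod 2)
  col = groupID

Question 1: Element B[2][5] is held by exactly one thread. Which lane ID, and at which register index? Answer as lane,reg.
c=5->g=5  r=2->t=1,b0=0
L=5*4+1=21  i=0=0

21,0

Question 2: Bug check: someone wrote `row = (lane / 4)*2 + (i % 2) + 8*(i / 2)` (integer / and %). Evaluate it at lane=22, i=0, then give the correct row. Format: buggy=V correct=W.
buggy=10 correct=4

`(lane / 4)*2 + (i % 2) + 8*(i / 2)`[22,0]⇒10
L=22⇒gr=22>>2=5, th=22&3=2
[0]⇒row 2·2+0=4  col gr=5
row: 10 vs 4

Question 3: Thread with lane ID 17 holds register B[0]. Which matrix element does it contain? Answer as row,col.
2,4

L=17->g=17>>2=4, t=17&3=1
[0]->row 1·2+0=2  col g=4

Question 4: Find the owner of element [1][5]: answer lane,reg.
c:5=>grp=5  r:1=>tig=0,lo=1
L=5*4+0=20  i=1=1

20,1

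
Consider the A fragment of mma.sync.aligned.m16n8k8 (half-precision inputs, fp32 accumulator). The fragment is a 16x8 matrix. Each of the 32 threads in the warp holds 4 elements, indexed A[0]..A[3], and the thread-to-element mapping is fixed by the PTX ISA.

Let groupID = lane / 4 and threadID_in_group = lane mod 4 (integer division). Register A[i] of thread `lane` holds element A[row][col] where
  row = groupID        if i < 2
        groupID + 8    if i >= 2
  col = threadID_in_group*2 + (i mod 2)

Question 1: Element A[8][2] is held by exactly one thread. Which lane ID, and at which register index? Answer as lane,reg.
1,2

r: 8->gid=0,r8=1  c: 2->tid=1,i&1=0
L=0*4+1=1  i=1*2+0=2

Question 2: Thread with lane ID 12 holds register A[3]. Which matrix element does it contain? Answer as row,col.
11,1

lane 12: g=3 (12/4), t=0 (12%4)
i=3: r=3+8=11, c=0*2+1=1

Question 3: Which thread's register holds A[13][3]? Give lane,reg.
r=13⇒gr=5,Rb=1  c=3⇒th=1,odd=1
L=5*4+1=21  i=1*2+1=3

21,3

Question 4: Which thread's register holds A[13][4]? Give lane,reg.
r=13⇒gr=5,Rb=1  c=4⇒th=2,odd=0
L=5*4+2=22  i=1*2+0=2

22,2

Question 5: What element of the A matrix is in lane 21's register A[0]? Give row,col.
21: gr=5,th=1
[0] (5+0,1*2+0) = (5,2)

5,2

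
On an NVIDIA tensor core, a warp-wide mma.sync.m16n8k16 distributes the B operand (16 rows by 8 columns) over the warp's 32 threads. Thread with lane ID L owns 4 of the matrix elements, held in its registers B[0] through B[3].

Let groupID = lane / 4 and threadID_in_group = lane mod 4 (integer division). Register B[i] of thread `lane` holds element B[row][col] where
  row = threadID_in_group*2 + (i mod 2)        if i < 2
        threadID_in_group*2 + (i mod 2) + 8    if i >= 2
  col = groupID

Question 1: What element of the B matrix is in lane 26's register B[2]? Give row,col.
L=26->gid=26>>2=6, tid=26&3=2
[2]->row 2·2+0+8=12  col gid=6

12,6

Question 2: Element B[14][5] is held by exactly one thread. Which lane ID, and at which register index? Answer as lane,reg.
23,2

c: 5->gid=5  r: 14->r8=1,tid=3,i&1=0
L=5*4+3=23  i=1*2+0=2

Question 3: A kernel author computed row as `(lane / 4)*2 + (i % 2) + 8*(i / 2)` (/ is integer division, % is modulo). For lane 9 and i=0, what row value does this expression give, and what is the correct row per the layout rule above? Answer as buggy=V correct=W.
buggy=4 correct=2

`(lane / 4)*2 + (i % 2) + 8*(i / 2)`[9,0]->4
lane 9->9/4=2, 9 mod 4=1
i=0  r:2·1+0+0->2  c:2
row: 4 vs 2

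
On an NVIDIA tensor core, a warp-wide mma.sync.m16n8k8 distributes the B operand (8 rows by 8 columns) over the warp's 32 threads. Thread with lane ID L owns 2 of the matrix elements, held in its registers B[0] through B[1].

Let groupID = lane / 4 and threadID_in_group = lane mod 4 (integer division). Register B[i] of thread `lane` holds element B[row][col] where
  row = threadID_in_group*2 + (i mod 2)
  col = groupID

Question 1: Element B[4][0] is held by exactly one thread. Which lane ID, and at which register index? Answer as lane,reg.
2,0

c=0⇒gr=0  r=4⇒th=2,odd=0
L=0*4+2=2  i=0=0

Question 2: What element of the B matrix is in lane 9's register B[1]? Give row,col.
lane 9⇒9/4=2, 9 mod 4=1
i=1  r:2·1+1⇒3  c:2

3,2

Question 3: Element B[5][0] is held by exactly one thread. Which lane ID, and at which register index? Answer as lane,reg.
2,1

c=0⇒gr=0  r=5⇒th=2,odd=1
L=0*4+2=2  i=1=1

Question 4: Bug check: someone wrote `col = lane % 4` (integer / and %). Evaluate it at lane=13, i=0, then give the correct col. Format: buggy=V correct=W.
`lane % 4`[13,0]->1
13: gid=3,tid=1
[0] (1*2+0,3) = (2,3)
col: 1 vs 3

buggy=1 correct=3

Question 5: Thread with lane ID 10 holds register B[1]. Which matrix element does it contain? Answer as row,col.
5,2

10: gr=2,th=2
[1] (2*2+1,2) = (5,2)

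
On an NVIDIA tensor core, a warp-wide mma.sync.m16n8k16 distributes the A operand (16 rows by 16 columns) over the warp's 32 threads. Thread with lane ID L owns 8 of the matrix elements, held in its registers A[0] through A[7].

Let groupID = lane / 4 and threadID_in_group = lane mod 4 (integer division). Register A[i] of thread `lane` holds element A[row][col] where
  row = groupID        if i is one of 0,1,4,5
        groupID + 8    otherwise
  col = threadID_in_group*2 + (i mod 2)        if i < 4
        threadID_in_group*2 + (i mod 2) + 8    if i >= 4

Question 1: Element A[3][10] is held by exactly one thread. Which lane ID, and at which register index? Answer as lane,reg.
r:3=>grp=3,rB=0  c:10=>cB=1,tig=1,lo=0
L=3*4+1=13  i=1*4+0*2+0=4

13,4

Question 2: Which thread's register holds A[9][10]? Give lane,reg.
5,6

r=9→G=1,rhi=1  c=10→chi=1,T=1,p=0
L=1*4+1=5  i=1*4+1*2+0=6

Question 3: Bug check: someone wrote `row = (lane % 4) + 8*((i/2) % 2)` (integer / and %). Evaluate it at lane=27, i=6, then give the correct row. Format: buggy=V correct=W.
`(lane % 4) + 8*((i/2) % 2)`[27,6]->11
lane 27: g=6 (27/4), t=3 (27%4)
i=6: r=6+8=14, c=3*2+0+8=14
row: 11 vs 14

buggy=11 correct=14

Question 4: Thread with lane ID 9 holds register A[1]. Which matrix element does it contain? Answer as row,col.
L=9->gid=9>>2=2, tid=9&3=1
[1]->row 2+0=2  col 1·2+1+0=3

2,3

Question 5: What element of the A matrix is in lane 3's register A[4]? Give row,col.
L=3->gid=3>>2=0, tid=3&3=3
[4]->row 0+0=0  col 3·2+0+8=14

0,14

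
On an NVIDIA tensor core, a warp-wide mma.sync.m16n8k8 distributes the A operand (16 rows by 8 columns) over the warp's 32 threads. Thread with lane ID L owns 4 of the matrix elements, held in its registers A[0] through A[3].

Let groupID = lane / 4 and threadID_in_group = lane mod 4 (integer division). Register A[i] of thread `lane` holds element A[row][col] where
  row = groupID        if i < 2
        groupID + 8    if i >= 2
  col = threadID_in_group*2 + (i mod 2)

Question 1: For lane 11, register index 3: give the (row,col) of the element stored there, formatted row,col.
lane 11->11/4=2, 11 mod 4=3
i=3  r:2+8->10  c:2·3+1->7

10,7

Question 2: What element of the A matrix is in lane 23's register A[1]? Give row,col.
lane 23→23/4=5, 23 mod 4=3
i=1  r:5+0→5  c:2·3+1→7

5,7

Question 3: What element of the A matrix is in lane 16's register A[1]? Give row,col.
lane 16: gr=4 (16/4), th=0 (16%4)
i=1: r=4+0=4, c=0*2+1=1

4,1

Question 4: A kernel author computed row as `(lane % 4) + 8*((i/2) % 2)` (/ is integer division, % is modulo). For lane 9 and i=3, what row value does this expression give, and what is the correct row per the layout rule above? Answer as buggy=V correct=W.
`(lane % 4) + 8*((i/2) % 2)`[9,3]→9
9: G=2,T=1
[3] (2+8,1*2+1) = (10,3)
row: 9 vs 10

buggy=9 correct=10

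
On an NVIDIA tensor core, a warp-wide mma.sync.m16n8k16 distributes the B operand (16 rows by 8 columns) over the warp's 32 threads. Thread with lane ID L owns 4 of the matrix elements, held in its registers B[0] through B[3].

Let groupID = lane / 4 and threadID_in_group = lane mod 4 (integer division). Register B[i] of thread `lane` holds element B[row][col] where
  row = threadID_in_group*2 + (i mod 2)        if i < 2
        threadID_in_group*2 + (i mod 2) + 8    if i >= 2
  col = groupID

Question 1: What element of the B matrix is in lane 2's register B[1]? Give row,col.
lane 2: gr=0 (2/4), th=2 (2%4)
i=1: r=2*2+1+0=5, c=gr=0

5,0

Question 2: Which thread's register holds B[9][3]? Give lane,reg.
c=3⇒gr=3  r=9⇒Rb=1,th=0,odd=1
L=3*4+0=12  i=1*2+1=3

12,3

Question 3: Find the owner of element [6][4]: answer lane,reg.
19,0

c: 4->gid=4  r: 6->r8=0,tid=3,i&1=0
L=4*4+3=19  i=0*2+0=0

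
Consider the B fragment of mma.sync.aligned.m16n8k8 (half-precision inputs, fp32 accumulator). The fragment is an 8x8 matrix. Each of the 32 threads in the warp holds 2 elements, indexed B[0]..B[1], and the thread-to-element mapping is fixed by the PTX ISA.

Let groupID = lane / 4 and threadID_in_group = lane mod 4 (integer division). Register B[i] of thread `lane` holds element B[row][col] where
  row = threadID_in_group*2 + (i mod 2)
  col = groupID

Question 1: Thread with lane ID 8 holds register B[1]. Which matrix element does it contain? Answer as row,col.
lane 8->8/4=2, 8 mod 4=0
i=1  r:2·0+1->1  c:2

1,2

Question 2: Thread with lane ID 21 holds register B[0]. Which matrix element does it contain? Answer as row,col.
2,5

21: gr=5,th=1
[0] (1*2+0,5) = (2,5)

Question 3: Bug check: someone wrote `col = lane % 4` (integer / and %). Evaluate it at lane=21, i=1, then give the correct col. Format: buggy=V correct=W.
buggy=1 correct=5

`lane % 4`[21,1]⇒1
L=21⇒gr=21>>2=5, th=21&3=1
[1]⇒row 1·2+1=3  col gr=5
col: 1 vs 5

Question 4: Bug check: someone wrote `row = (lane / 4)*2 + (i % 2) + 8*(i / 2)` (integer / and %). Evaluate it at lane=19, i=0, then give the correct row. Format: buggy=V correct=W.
buggy=8 correct=6

`(lane / 4)*2 + (i % 2) + 8*(i / 2)`[19,0]->8
L=19->gid=19>>2=4, tid=19&3=3
[0]->row 3·2+0=6  col gid=4
row: 8 vs 6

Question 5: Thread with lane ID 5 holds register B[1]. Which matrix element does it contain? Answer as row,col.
5: G=1,T=1
[1] (1*2+1,1) = (3,1)

3,1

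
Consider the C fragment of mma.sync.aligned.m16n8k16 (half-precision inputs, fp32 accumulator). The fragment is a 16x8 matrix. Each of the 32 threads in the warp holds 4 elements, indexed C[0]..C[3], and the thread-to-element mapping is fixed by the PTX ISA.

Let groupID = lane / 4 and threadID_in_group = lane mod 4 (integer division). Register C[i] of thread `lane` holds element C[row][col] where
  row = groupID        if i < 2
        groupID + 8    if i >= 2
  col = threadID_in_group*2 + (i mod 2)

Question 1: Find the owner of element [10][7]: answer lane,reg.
r: 10->gid=2,r8=1  c: 7->tid=3,i&1=1
L=2*4+3=11  i=1*2+1=3

11,3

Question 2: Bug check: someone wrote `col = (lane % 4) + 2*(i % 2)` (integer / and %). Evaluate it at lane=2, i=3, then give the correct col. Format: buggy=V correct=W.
buggy=4 correct=5

`(lane % 4) + 2*(i % 2)`[2,3]⇒4
2: gr=0,th=2
[3] (0+8,2*2+1) = (8,5)
col: 4 vs 5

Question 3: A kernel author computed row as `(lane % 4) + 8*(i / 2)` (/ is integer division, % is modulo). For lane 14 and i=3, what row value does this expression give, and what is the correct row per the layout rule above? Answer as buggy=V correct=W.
buggy=10 correct=11

`(lane % 4) + 8*(i / 2)`[14,3]=>10
L=14=>grp=14>>2=3, tig=14&3=2
[3]=>row 3+8=11  col 2·2+1=5
row: 10 vs 11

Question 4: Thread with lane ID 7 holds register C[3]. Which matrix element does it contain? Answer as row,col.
7: g=1,t=3
[3] (1+8,3*2+1) = (9,7)

9,7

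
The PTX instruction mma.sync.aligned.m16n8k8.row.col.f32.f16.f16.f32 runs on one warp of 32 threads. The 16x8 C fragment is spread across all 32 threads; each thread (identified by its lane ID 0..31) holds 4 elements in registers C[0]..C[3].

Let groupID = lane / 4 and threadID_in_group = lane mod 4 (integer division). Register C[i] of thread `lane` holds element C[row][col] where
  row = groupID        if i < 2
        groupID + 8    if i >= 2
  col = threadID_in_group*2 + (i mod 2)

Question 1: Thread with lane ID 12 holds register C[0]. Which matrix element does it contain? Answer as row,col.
L=12->g=12>>2=3, t=12&3=0
[0]->row 3+0=3  col 0·2+0=0

3,0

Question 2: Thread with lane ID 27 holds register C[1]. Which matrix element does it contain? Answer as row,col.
lane 27=>27/4=6, 27 mod 4=3
i=1  r:6+0=>6  c:2·3+1=>7

6,7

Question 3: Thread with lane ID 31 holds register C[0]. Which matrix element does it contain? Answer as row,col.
L=31→G=31>>2=7, T=31&3=3
[0]→row 7+0=7  col 3·2+0=6

7,6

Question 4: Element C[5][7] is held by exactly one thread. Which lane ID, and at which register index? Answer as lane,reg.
23,1

r=5⇒gr=5,Rb=0  c=7⇒th=3,odd=1
L=5*4+3=23  i=0*2+1=1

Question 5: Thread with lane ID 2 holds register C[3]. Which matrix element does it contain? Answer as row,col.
8,5

lane 2→2/4=0, 2 mod 4=2
i=3  r:0+8→8  c:2·2+1→5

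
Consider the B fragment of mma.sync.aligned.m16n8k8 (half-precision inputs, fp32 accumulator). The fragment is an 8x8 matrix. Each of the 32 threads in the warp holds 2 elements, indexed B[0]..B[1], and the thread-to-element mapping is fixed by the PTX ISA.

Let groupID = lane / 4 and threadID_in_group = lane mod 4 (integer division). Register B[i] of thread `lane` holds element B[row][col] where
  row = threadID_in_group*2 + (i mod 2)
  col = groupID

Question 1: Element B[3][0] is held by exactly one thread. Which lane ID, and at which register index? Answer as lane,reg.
c:0=>grp=0  r:3=>tig=1,lo=1
L=0*4+1=1  i=1=1

1,1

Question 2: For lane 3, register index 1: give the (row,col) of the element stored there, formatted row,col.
7,0

3: G=0,T=3
[1] (3*2+1,0) = (7,0)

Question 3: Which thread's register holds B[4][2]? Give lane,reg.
c:2=>grp=2  r:4=>tig=2,lo=0
L=2*4+2=10  i=0=0

10,0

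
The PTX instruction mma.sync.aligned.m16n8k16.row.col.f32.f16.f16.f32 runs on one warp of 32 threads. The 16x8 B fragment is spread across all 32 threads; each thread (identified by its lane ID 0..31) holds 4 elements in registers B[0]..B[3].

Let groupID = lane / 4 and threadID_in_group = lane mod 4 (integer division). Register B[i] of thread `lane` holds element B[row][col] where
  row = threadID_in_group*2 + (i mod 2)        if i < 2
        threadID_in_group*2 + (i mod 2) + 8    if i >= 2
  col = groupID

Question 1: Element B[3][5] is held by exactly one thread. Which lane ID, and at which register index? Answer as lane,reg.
21,1

c: 5->gid=5  r: 3->r8=0,tid=1,i&1=1
L=5*4+1=21  i=0*2+1=1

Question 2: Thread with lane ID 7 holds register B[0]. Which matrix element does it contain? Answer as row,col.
6,1

L=7⇒gr=7>>2=1, th=7&3=3
[0]⇒row 3·2+0+0=6  col gr=1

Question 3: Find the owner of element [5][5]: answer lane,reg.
22,1

c=5⇒gr=5  r=5⇒Rb=0,th=2,odd=1
L=5*4+2=22  i=0*2+1=1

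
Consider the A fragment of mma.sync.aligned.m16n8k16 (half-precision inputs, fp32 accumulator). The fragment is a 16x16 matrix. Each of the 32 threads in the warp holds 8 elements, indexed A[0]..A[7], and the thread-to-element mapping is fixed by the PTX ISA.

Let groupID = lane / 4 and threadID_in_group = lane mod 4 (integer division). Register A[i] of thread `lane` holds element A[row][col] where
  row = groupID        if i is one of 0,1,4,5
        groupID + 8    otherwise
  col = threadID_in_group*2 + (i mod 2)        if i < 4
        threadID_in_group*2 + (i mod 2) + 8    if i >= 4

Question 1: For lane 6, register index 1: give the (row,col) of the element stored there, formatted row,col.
1,5

lane 6: grp=1 (6/4), tig=2 (6%4)
i=1: r=1+0=1, c=2*2+1+0=5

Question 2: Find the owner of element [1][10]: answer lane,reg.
5,4

r:1=>grp=1,rB=0  c:10=>cB=1,tig=1,lo=0
L=1*4+1=5  i=1*4+0*2+0=4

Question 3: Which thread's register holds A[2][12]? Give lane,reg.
r=2⇒gr=2,Rb=0  c=12⇒Cb=1,th=2,odd=0
L=2*4+2=10  i=1*4+0*2+0=4

10,4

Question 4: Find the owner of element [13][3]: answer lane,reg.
21,3

r=13→G=5,rhi=1  c=3→chi=0,T=1,p=1
L=5*4+1=21  i=0*4+1*2+1=3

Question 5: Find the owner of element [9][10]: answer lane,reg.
5,6

r=9⇒gr=1,Rb=1  c=10⇒Cb=1,th=1,odd=0
L=1*4+1=5  i=1*4+1*2+0=6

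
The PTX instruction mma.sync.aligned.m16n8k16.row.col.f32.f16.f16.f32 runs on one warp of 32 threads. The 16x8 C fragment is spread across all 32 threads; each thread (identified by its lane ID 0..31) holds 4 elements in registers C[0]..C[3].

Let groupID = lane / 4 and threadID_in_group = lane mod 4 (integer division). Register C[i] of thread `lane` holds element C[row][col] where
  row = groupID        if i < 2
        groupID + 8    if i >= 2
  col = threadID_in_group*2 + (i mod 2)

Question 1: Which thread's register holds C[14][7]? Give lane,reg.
r=14→G=6,rhi=1  c=7→T=3,p=1
L=6*4+3=27  i=1*2+1=3

27,3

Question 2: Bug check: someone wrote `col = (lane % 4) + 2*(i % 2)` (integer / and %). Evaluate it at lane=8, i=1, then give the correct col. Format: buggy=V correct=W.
`(lane % 4) + 2*(i % 2)`[8,1]->2
8: gid=2,tid=0
[1] (2+0,0*2+1) = (2,1)
col: 2 vs 1

buggy=2 correct=1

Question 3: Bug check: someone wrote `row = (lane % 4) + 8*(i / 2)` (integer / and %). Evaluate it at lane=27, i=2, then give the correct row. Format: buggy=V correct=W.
`(lane % 4) + 8*(i / 2)`[27,2]⇒11
lane 27⇒27/4=6, 27 mod 4=3
i=2  r:6+8⇒14  c:2·3+0⇒6
row: 11 vs 14

buggy=11 correct=14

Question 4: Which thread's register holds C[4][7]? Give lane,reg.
r=4→G=4,rhi=0  c=7→T=3,p=1
L=4*4+3=19  i=0*2+1=1

19,1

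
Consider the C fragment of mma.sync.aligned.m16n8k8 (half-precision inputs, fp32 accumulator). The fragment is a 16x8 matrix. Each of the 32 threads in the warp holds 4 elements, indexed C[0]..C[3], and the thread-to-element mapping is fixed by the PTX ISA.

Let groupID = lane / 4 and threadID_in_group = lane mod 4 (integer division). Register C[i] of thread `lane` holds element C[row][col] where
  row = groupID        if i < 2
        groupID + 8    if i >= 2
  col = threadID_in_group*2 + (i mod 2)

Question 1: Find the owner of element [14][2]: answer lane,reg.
r=14->g=6,rb=1  c=2->t=1,b0=0
L=6*4+1=25  i=1*2+0=2

25,2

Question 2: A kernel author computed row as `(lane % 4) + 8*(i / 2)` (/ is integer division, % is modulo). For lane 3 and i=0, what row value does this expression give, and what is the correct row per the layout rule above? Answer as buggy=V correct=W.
`(lane % 4) + 8*(i / 2)`[3,0]->3
L=3->gid=3>>2=0, tid=3&3=3
[0]->row 0+0=0  col 3·2+0=6
row: 3 vs 0

buggy=3 correct=0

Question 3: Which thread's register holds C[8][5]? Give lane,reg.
r=8→G=0,rhi=1  c=5→T=2,p=1
L=0*4+2=2  i=1*2+1=3

2,3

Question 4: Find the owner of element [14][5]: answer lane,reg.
r=14→G=6,rhi=1  c=5→T=2,p=1
L=6*4+2=26  i=1*2+1=3

26,3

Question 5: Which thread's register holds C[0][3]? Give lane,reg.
1,1

r:0=>grp=0,rB=0  c:3=>tig=1,lo=1
L=0*4+1=1  i=0*2+1=1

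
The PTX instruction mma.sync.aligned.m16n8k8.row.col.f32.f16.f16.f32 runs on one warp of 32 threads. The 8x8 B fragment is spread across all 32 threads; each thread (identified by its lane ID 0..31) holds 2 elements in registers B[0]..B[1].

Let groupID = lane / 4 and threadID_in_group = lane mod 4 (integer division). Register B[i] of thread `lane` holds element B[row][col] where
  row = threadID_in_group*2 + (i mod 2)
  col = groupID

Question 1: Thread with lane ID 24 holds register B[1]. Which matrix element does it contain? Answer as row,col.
24: grp=6,tig=0
[1] (0*2+1,6) = (1,6)

1,6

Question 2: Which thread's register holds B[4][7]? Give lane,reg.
30,0

c=7→G=7  r=4→T=2,p=0
L=7*4+2=30  i=0=0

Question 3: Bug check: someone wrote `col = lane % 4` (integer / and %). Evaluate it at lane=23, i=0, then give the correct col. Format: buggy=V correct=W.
`lane % 4`[23,0]->3
lane 23->23/4=5, 23 mod 4=3
i=0  r:2·3+0->6  c:5
col: 3 vs 5

buggy=3 correct=5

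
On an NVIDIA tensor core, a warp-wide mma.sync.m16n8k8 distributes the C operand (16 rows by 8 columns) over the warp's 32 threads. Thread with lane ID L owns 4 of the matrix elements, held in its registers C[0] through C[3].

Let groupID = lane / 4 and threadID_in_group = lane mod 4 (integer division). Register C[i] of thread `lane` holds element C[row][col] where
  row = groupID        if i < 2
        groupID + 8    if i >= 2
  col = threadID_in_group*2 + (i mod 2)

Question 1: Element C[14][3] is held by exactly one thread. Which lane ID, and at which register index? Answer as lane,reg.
25,3

r=14→G=6,rhi=1  c=3→T=1,p=1
L=6*4+1=25  i=1*2+1=3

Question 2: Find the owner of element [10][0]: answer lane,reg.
r=10⇒gr=2,Rb=1  c=0⇒th=0,odd=0
L=2*4+0=8  i=1*2+0=2

8,2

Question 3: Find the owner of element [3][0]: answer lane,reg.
12,0

r=3→G=3,rhi=0  c=0→T=0,p=0
L=3*4+0=12  i=0*2+0=0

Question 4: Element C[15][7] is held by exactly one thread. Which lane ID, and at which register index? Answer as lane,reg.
31,3

r=15->g=7,rb=1  c=7->t=3,b0=1
L=7*4+3=31  i=1*2+1=3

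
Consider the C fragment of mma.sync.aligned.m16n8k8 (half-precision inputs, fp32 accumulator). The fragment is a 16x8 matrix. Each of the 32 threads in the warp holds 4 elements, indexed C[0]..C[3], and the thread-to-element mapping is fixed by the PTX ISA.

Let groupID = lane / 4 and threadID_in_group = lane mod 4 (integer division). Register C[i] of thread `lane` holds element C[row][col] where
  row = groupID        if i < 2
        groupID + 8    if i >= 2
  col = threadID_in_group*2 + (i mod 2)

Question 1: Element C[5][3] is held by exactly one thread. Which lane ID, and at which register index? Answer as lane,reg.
21,1

r=5⇒gr=5,Rb=0  c=3⇒th=1,odd=1
L=5*4+1=21  i=0*2+1=1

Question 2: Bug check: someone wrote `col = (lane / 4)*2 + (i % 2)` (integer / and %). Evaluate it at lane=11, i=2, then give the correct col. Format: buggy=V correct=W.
`(lane / 4)*2 + (i % 2)`[11,2]⇒4
L=11⇒gr=11>>2=2, th=11&3=3
[2]⇒row 2+8=10  col 3·2+0=6
col: 4 vs 6

buggy=4 correct=6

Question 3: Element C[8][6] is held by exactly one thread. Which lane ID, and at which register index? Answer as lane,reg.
r=8⇒gr=0,Rb=1  c=6⇒th=3,odd=0
L=0*4+3=3  i=1*2+0=2

3,2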